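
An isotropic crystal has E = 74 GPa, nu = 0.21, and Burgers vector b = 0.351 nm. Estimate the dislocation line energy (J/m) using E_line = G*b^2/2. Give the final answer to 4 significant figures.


Step 1: G = E / (2*(1+nu))
G = 74 / (2*(1+0.21)) = 30.5785 GPa = 3.05785e+10 Pa
Step 2: E_line = G*b^2/2
b = 0.351 nm = 3.51e-10 m
E_line = 0.5 * 3.05785e+10 * (3.51e-10)^2 = 1.884e-09 J/m


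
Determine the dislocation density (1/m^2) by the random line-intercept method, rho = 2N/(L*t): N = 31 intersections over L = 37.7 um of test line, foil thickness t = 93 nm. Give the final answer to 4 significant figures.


rho = 2N / (L * t)
L = 37.7 um = 3.77e-05 m, t = 93 nm = 9.3e-08 m
rho = 2 * 31 / (3.77e-05 * 9.3e-08)
rho = 1.768e+13 1/m^2


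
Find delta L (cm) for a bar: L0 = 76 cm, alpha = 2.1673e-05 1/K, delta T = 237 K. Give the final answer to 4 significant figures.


dL = L0 * alpha * dT
dL = 76 * 2.1673e-05 * 237
dL = 0.3904 cm


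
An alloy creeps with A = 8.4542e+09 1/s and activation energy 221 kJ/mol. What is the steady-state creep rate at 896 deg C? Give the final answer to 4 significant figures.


rate = A * exp(-Q / (R*T))
T = 896 + 273.15 = 1169.15 K
rate = 8.4542e+09 * exp(-221e3 / (8.314 * 1169.15))
rate = 1.13 1/s


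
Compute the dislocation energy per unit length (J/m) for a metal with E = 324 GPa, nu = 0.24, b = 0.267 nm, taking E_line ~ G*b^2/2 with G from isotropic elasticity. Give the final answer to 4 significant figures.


Step 1: G = E / (2*(1+nu))
G = 324 / (2*(1+0.24)) = 130.645 GPa = 1.30645e+11 Pa
Step 2: E_line = G*b^2/2
b = 0.267 nm = 2.67e-10 m
E_line = 0.5 * 1.30645e+11 * (2.67e-10)^2 = 4.657e-09 J/m


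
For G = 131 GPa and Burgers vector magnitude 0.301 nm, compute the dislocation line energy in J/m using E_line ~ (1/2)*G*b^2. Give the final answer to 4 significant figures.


E = G*b^2/2
b = 0.301 nm = 3.01e-10 m
G = 131 GPa = 1.31e+11 Pa
E = 0.5 * 1.31e+11 * (3.01e-10)^2
E = 5.934e-09 J/m


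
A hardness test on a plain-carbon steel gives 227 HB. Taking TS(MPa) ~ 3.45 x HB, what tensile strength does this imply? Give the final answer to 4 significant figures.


TS (MPa) = 3.45 * HB
TS = 3.45 * 227
TS = 783.2 MPa


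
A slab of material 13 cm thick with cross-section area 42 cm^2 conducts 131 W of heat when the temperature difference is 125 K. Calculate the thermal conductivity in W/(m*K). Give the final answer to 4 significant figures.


k = Q*L / (A*dT)
L = 0.13 m, A = 4.2e-03 m^2
k = 131 * 0.13 / (4.2e-03 * 125)
k = 32.44 W/(m*K)


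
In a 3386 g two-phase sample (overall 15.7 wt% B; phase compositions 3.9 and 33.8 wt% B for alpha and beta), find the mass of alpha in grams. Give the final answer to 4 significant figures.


f_alpha = (C_beta - C0) / (C_beta - C_alpha)
f_alpha = (33.8 - 15.7) / (33.8 - 3.9) = 0.605351
m_alpha = f_alpha * m_total = 0.605351 * 3386 = 2050 g


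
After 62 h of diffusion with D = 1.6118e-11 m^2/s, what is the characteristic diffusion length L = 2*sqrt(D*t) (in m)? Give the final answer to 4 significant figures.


t = 62 hr = 223200 s
Diffusion length = 2*sqrt(D*t)
= 2*sqrt(1.6118e-11 * 223200)
= 3.793e-03 m


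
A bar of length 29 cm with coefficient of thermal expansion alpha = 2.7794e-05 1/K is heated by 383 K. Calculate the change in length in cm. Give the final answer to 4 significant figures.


dL = L0 * alpha * dT
dL = 29 * 2.7794e-05 * 383
dL = 0.3087 cm


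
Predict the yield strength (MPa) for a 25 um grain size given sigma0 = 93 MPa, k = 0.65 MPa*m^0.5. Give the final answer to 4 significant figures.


sigma_y = sigma0 + k / sqrt(d)
d = 25 um = 2.5e-05 m
sigma_y = 93 + 0.65 / sqrt(2.5e-05)
sigma_y = 223 MPa


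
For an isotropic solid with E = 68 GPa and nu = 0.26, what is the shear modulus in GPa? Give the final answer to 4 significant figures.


G = E / (2*(1+nu))
G = 68 / (2*(1+0.26))
G = 26.98 GPa


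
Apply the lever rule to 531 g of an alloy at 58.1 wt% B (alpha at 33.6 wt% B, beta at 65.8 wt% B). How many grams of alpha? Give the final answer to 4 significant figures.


f_alpha = (C_beta - C0) / (C_beta - C_alpha)
f_alpha = (65.8 - 58.1) / (65.8 - 33.6) = 0.23913
m_alpha = f_alpha * m_total = 0.23913 * 531 = 127 g


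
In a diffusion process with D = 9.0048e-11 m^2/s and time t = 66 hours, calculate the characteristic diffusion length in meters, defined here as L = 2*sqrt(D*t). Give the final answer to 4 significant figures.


t = 66 hr = 237600 s
Diffusion length = 2*sqrt(D*t)
= 2*sqrt(9.0048e-11 * 237600)
= 9.251e-03 m


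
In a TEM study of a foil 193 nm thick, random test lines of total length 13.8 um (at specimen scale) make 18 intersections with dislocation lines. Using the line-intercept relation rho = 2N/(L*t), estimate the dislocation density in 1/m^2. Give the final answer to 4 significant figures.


rho = 2N / (L * t)
L = 13.8 um = 1.38e-05 m, t = 193 nm = 1.93e-07 m
rho = 2 * 18 / (1.38e-05 * 1.93e-07)
rho = 1.352e+13 1/m^2


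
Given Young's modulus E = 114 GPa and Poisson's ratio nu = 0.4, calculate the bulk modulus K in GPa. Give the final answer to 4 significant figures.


K = E / (3*(1-2*nu))
K = 114 / (3*(1-2*0.4))
K = 190 GPa


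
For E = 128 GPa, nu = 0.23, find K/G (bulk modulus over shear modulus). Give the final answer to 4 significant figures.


G = E / (2*(1+nu))
G = 128 / (2*(1+0.23)) = 52.0325 GPa
K = E / (3*(1-2*nu))
K = 128 / (3*(1-2*0.23)) = 79.0123 GPa
K/G = 79.0123 / 52.0325 = 1.519


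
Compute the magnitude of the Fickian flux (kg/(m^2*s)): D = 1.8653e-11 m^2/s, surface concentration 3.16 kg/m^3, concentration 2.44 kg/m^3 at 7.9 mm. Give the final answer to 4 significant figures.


J = -D * (dC/dx) = D * (C1 - C2) / dx
J = 1.8653e-11 * (3.16 - 2.44) / 7.9e-03
J = 1.7e-09 kg/(m^2*s)


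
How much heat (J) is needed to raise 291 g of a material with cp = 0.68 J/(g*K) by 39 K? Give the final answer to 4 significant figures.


Q = m * cp * dT
Q = 291 * 0.68 * 39
Q = 7717 J


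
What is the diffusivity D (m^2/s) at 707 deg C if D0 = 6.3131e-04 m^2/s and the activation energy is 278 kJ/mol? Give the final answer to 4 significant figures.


D = D0 * exp(-Qd / (R*T))
T = 980.15 K
D = 6.3131e-04 * exp(-278e3 / (8.314 * 980.15))
D = 9.647e-19 m^2/s


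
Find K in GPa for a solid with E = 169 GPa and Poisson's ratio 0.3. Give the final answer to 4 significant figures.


K = E / (3*(1-2*nu))
K = 169 / (3*(1-2*0.3))
K = 140.8 GPa


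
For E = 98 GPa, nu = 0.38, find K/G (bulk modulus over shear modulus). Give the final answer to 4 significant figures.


G = E / (2*(1+nu))
G = 98 / (2*(1+0.38)) = 35.5072 GPa
K = E / (3*(1-2*nu))
K = 98 / (3*(1-2*0.38)) = 136.111 GPa
K/G = 136.111 / 35.5072 = 3.833


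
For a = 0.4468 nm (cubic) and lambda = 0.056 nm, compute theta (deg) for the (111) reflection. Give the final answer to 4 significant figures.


d = a / sqrt(h^2+k^2+l^2)
d = 0.4468 / sqrt(3) = 0.25796 nm
lambda = 2*d*sin(theta)  =>  sin(theta) = lambda / (2*d)
sin(theta) = 0.056 / (2 * 0.25796) = 0.108544
theta = 6.231 deg


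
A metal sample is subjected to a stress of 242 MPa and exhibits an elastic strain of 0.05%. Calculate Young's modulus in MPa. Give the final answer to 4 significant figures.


E = sigma / epsilon
epsilon = 0.05% = 5e-04
E = 242 / 5e-04
E = 484000 MPa


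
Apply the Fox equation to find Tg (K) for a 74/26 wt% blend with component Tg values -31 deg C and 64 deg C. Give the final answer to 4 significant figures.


1/Tg = w1/Tg1 + w2/Tg2 (in Kelvin)
Tg1 = 242.15 K, Tg2 = 337.15 K
1/Tg = 0.74/242.15 + 0.26/337.15
Tg = 261.3 K


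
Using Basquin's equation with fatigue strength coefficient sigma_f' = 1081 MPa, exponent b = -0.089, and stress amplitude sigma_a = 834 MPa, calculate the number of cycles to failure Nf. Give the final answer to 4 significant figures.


sigma_a = sigma_f' * (2*Nf)^b
2*Nf = (sigma_a / sigma_f')^(1/b)
2*Nf = (834 / 1081)^(1/-0.089)
2*Nf = 18.4433
Nf = 9.222 cycles


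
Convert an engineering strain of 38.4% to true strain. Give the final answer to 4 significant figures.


epsilon_true = ln(1 + epsilon_eng)
epsilon_true = ln(1 + 0.384)
epsilon_true = 0.325


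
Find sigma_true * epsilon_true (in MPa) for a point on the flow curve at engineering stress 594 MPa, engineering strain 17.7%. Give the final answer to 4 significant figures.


sigma_true = sigma_eng * (1 + epsilon_eng)
sigma_true = 594 * (1 + 0.177) = 699.138 MPa
epsilon_true = ln(1 + epsilon_eng)
epsilon_true = ln(1 + 0.177) = 0.162969
sigma_true * epsilon_true = 699.138 * 0.162969 = 113.9 MPa


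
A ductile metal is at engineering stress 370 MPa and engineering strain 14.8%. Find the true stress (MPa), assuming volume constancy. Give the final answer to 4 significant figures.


sigma_true = sigma_eng * (1 + epsilon_eng)
sigma_true = 370 * (1 + 0.148)
sigma_true = 424.8 MPa


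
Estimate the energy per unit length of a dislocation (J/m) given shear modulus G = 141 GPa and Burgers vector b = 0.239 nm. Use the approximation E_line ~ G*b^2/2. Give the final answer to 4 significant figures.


E = G*b^2/2
b = 0.239 nm = 2.39e-10 m
G = 141 GPa = 1.41e+11 Pa
E = 0.5 * 1.41e+11 * (2.39e-10)^2
E = 4.027e-09 J/m


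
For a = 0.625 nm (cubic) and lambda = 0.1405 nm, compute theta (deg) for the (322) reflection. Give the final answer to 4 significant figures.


d = a / sqrt(h^2+k^2+l^2)
d = 0.625 / sqrt(17) = 0.151585 nm
lambda = 2*d*sin(theta)  =>  sin(theta) = lambda / (2*d)
sin(theta) = 0.1405 / (2 * 0.151585) = 0.463437
theta = 27.61 deg


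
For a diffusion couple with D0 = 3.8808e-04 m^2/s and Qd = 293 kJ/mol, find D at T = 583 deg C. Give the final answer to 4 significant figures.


D = D0 * exp(-Qd / (R*T))
T = 856.15 K
D = 3.8808e-04 * exp(-293e3 / (8.314 * 856.15))
D = 5.153e-22 m^2/s


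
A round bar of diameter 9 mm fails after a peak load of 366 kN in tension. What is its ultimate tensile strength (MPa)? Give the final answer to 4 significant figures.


A0 = pi*(d/2)^2 = pi*(9/2)^2 = 63.6173 mm^2
UTS = F_max / A0 = 366*1000 / 63.6173
UTS = 5753 MPa


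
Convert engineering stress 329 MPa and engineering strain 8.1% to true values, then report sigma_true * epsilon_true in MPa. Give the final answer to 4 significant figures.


sigma_true = sigma_eng * (1 + epsilon_eng)
sigma_true = 329 * (1 + 0.081) = 355.649 MPa
epsilon_true = ln(1 + epsilon_eng)
epsilon_true = ln(1 + 0.081) = 0.0778865
sigma_true * epsilon_true = 355.649 * 0.0778865 = 27.7 MPa


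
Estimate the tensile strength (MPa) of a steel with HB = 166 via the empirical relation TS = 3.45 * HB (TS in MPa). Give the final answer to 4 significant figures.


TS (MPa) = 3.45 * HB
TS = 3.45 * 166
TS = 572.7 MPa


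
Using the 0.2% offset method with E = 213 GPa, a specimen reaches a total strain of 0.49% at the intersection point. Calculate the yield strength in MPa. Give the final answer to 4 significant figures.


Offset strain = 0.002
Elastic strain at yield = total_strain - offset = 4.9e-03 - 0.002 = 2.9e-03
sigma_y = E * elastic_strain = 213000 * 2.9e-03
sigma_y = 617.7 MPa


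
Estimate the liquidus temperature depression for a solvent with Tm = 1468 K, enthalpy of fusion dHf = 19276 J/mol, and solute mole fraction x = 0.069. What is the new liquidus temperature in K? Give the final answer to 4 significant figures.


dT = R*Tm^2*x / dHf
dT = 8.314 * 1468^2 * 0.069 / 19276
dT = 64.1349 K
T_new = 1468 - 64.1349 = 1404 K


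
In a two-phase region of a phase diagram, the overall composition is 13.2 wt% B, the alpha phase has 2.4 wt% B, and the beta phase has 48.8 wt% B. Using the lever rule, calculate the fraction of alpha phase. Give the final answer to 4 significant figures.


f_alpha = (C_beta - C0) / (C_beta - C_alpha)
f_alpha = (48.8 - 13.2) / (48.8 - 2.4)
f_alpha = 0.7672


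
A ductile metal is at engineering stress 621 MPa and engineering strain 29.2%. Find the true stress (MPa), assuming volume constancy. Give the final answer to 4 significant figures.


sigma_true = sigma_eng * (1 + epsilon_eng)
sigma_true = 621 * (1 + 0.292)
sigma_true = 802.3 MPa


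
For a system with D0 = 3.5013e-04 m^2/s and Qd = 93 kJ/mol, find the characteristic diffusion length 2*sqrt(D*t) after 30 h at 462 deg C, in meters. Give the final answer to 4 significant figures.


Step 1: D = D0 * exp(-Qd/(R*T))
T = 735.15 K
D = 3.5013e-04 * exp(-93e3 / (8.314 * 735.15)) = 8.63094e-11 m^2/s
Step 2: L = 2*sqrt(D*t)
t = 30 h = 108000 s
L = 2*sqrt(8.63094e-11 * 108000) = 6.106e-03 m


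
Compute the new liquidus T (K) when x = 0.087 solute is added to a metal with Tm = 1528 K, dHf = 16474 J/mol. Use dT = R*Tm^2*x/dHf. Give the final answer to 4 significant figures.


dT = R*Tm^2*x / dHf
dT = 8.314 * 1528^2 * 0.087 / 16474
dT = 102.513 K
T_new = 1528 - 102.513 = 1425 K


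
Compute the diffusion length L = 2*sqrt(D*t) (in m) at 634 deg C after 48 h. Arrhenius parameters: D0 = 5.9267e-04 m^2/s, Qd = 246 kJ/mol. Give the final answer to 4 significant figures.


Step 1: D = D0 * exp(-Qd/(R*T))
T = 907.15 K
D = 5.9267e-04 * exp(-246e3 / (8.314 * 907.15)) = 4.04917e-18 m^2/s
Step 2: L = 2*sqrt(D*t)
t = 48 h = 172800 s
L = 2*sqrt(4.04917e-18 * 172800) = 1.673e-06 m


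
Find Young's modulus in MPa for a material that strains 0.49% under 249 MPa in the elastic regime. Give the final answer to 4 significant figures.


E = sigma / epsilon
epsilon = 0.49% = 4.9e-03
E = 249 / 4.9e-03
E = 50820 MPa


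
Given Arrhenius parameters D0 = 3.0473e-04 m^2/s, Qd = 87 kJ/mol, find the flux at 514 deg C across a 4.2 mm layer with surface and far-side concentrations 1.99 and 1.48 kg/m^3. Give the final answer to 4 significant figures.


Step 1: D = D0 * exp(-Qd/(R*T))
T = 514 + 273.15 = 787.15 K
D = 3.0473e-04 * exp(-87e3 / (8.314 * 787.15)) = 5.13401e-10 m^2/s
Step 2: J = D * (C1 - C2) / dx
J = 5.13401e-10 * (1.99 - 1.48) / 4.2e-03
J = 6.234e-08 kg/(m^2*s)


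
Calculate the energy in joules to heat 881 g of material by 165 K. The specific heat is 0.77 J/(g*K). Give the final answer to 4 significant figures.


Q = m * cp * dT
Q = 881 * 0.77 * 165
Q = 111900 J


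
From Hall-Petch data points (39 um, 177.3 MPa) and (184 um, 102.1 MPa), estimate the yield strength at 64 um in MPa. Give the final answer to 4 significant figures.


sigma_y = sigma0 + k / sqrt(d)
1/sqrt(d1) = 1/sqrt(3.9e-05) = 160.128;  1/sqrt(d2) = 73.721
k = (sigma1 - sigma2) / (1/sqrt(d1) - 1/sqrt(d2)) = (177.3 - 102.1) / (160.128 - 73.721) = 0.870298 MPa*m^0.5
sigma0 = sigma1 - k/sqrt(d1) = 177.3 - 0.870298*160.128 = 37.9408 MPa
sigma_y(d3) = 37.9408 + 0.870298 / sqrt(6.4e-05) = 146.7 MPa


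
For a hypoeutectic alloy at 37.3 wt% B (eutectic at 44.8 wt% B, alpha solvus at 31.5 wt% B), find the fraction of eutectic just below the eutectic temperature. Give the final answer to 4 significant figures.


f_primary = (C_e - C0) / (C_e - C_alpha_max)
f_primary = (44.8 - 37.3) / (44.8 - 31.5)
f_primary = 0.56391
f_eutectic = 1 - 0.56391 = 0.4361


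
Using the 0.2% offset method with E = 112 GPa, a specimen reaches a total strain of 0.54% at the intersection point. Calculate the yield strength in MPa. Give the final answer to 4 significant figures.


Offset strain = 0.002
Elastic strain at yield = total_strain - offset = 5.4e-03 - 0.002 = 3.4e-03
sigma_y = E * elastic_strain = 112000 * 3.4e-03
sigma_y = 380.8 MPa


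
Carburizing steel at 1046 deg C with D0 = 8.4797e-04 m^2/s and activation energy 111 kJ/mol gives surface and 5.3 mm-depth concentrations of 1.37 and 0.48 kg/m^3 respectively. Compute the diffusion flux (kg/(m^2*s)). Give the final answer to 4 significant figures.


Step 1: D = D0 * exp(-Qd/(R*T))
T = 1046 + 273.15 = 1319.15 K
D = 8.4797e-04 * exp(-111e3 / (8.314 * 1319.15)) = 3.4114e-08 m^2/s
Step 2: J = D * (C1 - C2) / dx
J = 3.4114e-08 * (1.37 - 0.48) / 5.3e-03
J = 5.729e-06 kg/(m^2*s)


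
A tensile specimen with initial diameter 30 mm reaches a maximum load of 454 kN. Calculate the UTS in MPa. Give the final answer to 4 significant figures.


A0 = pi*(d/2)^2 = pi*(30/2)^2 = 706.858 mm^2
UTS = F_max / A0 = 454*1000 / 706.858
UTS = 642.3 MPa


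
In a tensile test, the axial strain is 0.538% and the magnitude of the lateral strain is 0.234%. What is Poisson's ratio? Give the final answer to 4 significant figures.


nu = -epsilon_lat / epsilon_axial
Lateral strain is contraction (negative), so using magnitudes:
nu = 0.234 / 0.538
nu = 0.4349


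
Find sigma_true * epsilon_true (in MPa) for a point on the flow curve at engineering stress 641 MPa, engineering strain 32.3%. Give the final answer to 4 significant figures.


sigma_true = sigma_eng * (1 + epsilon_eng)
sigma_true = 641 * (1 + 0.323) = 848.043 MPa
epsilon_true = ln(1 + epsilon_eng)
epsilon_true = ln(1 + 0.323) = 0.279902
sigma_true * epsilon_true = 848.043 * 0.279902 = 237.4 MPa


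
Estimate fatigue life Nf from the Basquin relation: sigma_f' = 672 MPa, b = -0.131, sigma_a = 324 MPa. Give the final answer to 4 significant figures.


sigma_a = sigma_f' * (2*Nf)^b
2*Nf = (sigma_a / sigma_f')^(1/b)
2*Nf = (324 / 672)^(1/-0.131)
2*Nf = 262.123
Nf = 131.1 cycles


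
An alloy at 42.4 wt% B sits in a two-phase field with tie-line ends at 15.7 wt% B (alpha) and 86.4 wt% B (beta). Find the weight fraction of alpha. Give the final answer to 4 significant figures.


f_alpha = (C_beta - C0) / (C_beta - C_alpha)
f_alpha = (86.4 - 42.4) / (86.4 - 15.7)
f_alpha = 0.6223


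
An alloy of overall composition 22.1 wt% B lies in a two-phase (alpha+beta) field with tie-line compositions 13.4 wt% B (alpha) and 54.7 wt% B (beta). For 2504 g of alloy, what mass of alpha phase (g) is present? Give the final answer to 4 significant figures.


f_alpha = (C_beta - C0) / (C_beta - C_alpha)
f_alpha = (54.7 - 22.1) / (54.7 - 13.4) = 0.789346
m_alpha = f_alpha * m_total = 0.789346 * 2504 = 1977 g


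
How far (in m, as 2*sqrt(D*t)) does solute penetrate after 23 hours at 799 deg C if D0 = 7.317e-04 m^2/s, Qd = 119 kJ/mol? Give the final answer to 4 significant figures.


Step 1: D = D0 * exp(-Qd/(R*T))
T = 1072.15 K
D = 7.317e-04 * exp(-119e3 / (8.314 * 1072.15)) = 1.16547e-09 m^2/s
Step 2: L = 2*sqrt(D*t)
t = 23 h = 82800 s
L = 2*sqrt(1.16547e-09 * 82800) = 0.01965 m


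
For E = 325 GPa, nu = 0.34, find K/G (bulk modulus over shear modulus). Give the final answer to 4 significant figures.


G = E / (2*(1+nu))
G = 325 / (2*(1+0.34)) = 121.269 GPa
K = E / (3*(1-2*nu))
K = 325 / (3*(1-2*0.34)) = 338.542 GPa
K/G = 338.542 / 121.269 = 2.792


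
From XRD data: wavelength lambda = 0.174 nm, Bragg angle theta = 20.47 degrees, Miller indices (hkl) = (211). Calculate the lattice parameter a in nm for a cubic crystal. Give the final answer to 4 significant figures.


d = lambda / (2*sin(theta))
d = 0.174 / (2*sin(20.47 deg))
d = 0.248773 nm
a = d * sqrt(h^2+k^2+l^2) = 0.248773 * sqrt(6)
a = 0.6094 nm


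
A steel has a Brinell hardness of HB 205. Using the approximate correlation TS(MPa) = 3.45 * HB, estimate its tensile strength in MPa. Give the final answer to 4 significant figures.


TS (MPa) = 3.45 * HB
TS = 3.45 * 205
TS = 707.3 MPa


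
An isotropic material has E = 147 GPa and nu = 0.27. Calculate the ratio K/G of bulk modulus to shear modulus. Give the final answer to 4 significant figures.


G = E / (2*(1+nu))
G = 147 / (2*(1+0.27)) = 57.874 GPa
K = E / (3*(1-2*nu))
K = 147 / (3*(1-2*0.27)) = 106.522 GPa
K/G = 106.522 / 57.874 = 1.841


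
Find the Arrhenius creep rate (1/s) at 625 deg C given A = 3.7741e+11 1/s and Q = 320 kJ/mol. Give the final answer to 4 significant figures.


rate = A * exp(-Q / (R*T))
T = 625 + 273.15 = 898.15 K
rate = 3.7741e+11 * exp(-320e3 / (8.314 * 898.15))
rate = 9.238e-08 1/s


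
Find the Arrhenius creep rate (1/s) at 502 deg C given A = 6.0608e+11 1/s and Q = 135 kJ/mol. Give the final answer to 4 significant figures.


rate = A * exp(-Q / (R*T))
T = 502 + 273.15 = 775.15 K
rate = 6.0608e+11 * exp(-135e3 / (8.314 * 775.15))
rate = 484.2 1/s


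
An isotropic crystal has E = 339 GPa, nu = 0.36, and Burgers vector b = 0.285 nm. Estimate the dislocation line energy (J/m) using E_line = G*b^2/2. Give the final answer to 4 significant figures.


Step 1: G = E / (2*(1+nu))
G = 339 / (2*(1+0.36)) = 124.632 GPa = 1.24632e+11 Pa
Step 2: E_line = G*b^2/2
b = 0.285 nm = 2.85e-10 m
E_line = 0.5 * 1.24632e+11 * (2.85e-10)^2 = 5.062e-09 J/m


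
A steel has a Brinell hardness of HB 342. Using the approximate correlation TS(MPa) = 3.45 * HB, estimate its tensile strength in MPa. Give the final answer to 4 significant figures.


TS (MPa) = 3.45 * HB
TS = 3.45 * 342
TS = 1180 MPa


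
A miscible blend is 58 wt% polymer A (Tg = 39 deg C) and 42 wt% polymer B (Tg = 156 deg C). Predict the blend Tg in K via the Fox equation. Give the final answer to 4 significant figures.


1/Tg = w1/Tg1 + w2/Tg2 (in Kelvin)
Tg1 = 312.15 K, Tg2 = 429.15 K
1/Tg = 0.58/312.15 + 0.42/429.15
Tg = 352.5 K


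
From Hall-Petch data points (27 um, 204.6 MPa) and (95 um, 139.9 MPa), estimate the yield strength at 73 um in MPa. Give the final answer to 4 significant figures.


sigma_y = sigma0 + k / sqrt(d)
1/sqrt(d1) = 1/sqrt(2.7e-05) = 192.45;  1/sqrt(d2) = 102.598
k = (sigma1 - sigma2) / (1/sqrt(d1) - 1/sqrt(d2)) = (204.6 - 139.9) / (192.45 - 102.598) = 0.720071 MPa*m^0.5
sigma0 = sigma1 - k/sqrt(d1) = 204.6 - 0.720071*192.45 = 66.0223 MPa
sigma_y(d3) = 66.0223 + 0.720071 / sqrt(7.3e-05) = 150.3 MPa


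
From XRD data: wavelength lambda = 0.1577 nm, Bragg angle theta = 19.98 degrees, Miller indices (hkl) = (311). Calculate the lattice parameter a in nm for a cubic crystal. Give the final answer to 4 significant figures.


d = lambda / (2*sin(theta))
d = 0.1577 / (2*sin(19.98 deg))
d = 0.230763 nm
a = d * sqrt(h^2+k^2+l^2) = 0.230763 * sqrt(11)
a = 0.7654 nm


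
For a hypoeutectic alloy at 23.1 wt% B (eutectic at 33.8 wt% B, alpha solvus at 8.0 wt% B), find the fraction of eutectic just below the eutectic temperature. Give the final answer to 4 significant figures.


f_primary = (C_e - C0) / (C_e - C_alpha_max)
f_primary = (33.8 - 23.1) / (33.8 - 8.0)
f_primary = 0.414729
f_eutectic = 1 - 0.414729 = 0.5853


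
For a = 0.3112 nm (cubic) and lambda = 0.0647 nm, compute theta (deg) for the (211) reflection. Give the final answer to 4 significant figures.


d = a / sqrt(h^2+k^2+l^2)
d = 0.3112 / sqrt(6) = 0.127047 nm
lambda = 2*d*sin(theta)  =>  sin(theta) = lambda / (2*d)
sin(theta) = 0.0647 / (2 * 0.127047) = 0.25463
theta = 14.75 deg


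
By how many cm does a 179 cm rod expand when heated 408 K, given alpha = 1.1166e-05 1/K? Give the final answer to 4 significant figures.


dL = L0 * alpha * dT
dL = 179 * 1.1166e-05 * 408
dL = 0.8155 cm


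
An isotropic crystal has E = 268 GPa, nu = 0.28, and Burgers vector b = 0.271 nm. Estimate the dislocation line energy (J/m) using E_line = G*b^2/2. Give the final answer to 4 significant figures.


Step 1: G = E / (2*(1+nu))
G = 268 / (2*(1+0.28)) = 104.688 GPa = 1.04688e+11 Pa
Step 2: E_line = G*b^2/2
b = 0.271 nm = 2.71e-10 m
E_line = 0.5 * 1.04688e+11 * (2.71e-10)^2 = 3.844e-09 J/m


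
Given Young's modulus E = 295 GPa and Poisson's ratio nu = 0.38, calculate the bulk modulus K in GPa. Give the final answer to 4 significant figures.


K = E / (3*(1-2*nu))
K = 295 / (3*(1-2*0.38))
K = 409.7 GPa


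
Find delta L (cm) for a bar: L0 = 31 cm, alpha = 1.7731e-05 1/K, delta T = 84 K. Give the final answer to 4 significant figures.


dL = L0 * alpha * dT
dL = 31 * 1.7731e-05 * 84
dL = 0.04617 cm


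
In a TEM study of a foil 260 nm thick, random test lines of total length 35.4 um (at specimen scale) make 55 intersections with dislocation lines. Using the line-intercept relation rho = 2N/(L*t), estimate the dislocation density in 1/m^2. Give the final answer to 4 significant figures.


rho = 2N / (L * t)
L = 35.4 um = 3.54e-05 m, t = 260 nm = 2.6e-07 m
rho = 2 * 55 / (3.54e-05 * 2.6e-07)
rho = 1.195e+13 1/m^2


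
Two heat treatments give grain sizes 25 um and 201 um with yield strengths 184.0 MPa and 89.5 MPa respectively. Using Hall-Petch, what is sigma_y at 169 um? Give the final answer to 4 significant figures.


sigma_y = sigma0 + k / sqrt(d)
1/sqrt(d1) = 1/sqrt(2.5e-05) = 200;  1/sqrt(d2) = 70.5346
k = (sigma1 - sigma2) / (1/sqrt(d1) - 1/sqrt(d2)) = (184.0 - 89.5) / (200 - 70.5346) = 0.729925 MPa*m^0.5
sigma0 = sigma1 - k/sqrt(d1) = 184.0 - 0.729925*200 = 38.0151 MPa
sigma_y(d3) = 38.0151 + 0.729925 / sqrt(1.69e-04) = 94.16 MPa


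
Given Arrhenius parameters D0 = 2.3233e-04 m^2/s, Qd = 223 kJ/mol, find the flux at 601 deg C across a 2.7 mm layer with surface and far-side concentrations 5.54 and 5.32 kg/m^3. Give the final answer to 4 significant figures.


Step 1: D = D0 * exp(-Qd/(R*T))
T = 601 + 273.15 = 874.15 K
D = 2.3233e-04 * exp(-223e3 / (8.314 * 874.15)) = 1.09726e-17 m^2/s
Step 2: J = D * (C1 - C2) / dx
J = 1.09726e-17 * (5.54 - 5.32) / 2.7e-03
J = 8.941e-16 kg/(m^2*s)


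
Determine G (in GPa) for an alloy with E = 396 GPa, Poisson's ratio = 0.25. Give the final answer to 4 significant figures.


G = E / (2*(1+nu))
G = 396 / (2*(1+0.25))
G = 158.4 GPa


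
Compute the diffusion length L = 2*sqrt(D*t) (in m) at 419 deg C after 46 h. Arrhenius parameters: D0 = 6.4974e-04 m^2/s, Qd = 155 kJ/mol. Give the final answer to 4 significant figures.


Step 1: D = D0 * exp(-Qd/(R*T))
T = 692.15 K
D = 6.4974e-04 * exp(-155e3 / (8.314 * 692.15)) = 1.30286e-15 m^2/s
Step 2: L = 2*sqrt(D*t)
t = 46 h = 165600 s
L = 2*sqrt(1.30286e-15 * 165600) = 2.938e-05 m


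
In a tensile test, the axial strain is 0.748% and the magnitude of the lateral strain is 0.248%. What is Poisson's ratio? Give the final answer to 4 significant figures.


nu = -epsilon_lat / epsilon_axial
Lateral strain is contraction (negative), so using magnitudes:
nu = 0.248 / 0.748
nu = 0.3316


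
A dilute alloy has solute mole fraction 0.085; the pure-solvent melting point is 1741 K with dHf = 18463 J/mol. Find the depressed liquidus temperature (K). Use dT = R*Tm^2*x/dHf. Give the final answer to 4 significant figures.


dT = R*Tm^2*x / dHf
dT = 8.314 * 1741^2 * 0.085 / 18463
dT = 116.018 K
T_new = 1741 - 116.018 = 1625 K


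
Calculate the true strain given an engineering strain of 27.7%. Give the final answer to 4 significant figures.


epsilon_true = ln(1 + epsilon_eng)
epsilon_true = ln(1 + 0.277)
epsilon_true = 0.2445


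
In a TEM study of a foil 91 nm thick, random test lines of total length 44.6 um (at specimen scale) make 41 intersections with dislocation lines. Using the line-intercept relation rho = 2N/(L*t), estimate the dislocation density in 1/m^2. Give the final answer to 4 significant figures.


rho = 2N / (L * t)
L = 44.6 um = 4.46e-05 m, t = 91 nm = 9.1e-08 m
rho = 2 * 41 / (4.46e-05 * 9.1e-08)
rho = 2.02e+13 1/m^2


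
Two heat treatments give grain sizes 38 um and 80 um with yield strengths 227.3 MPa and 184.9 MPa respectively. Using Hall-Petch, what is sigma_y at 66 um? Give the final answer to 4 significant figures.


sigma_y = sigma0 + k / sqrt(d)
1/sqrt(d1) = 1/sqrt(3.8e-05) = 162.221;  1/sqrt(d2) = 111.803
k = (sigma1 - sigma2) / (1/sqrt(d1) - 1/sqrt(d2)) = (227.3 - 184.9) / (162.221 - 111.803) = 0.840969 MPa*m^0.5
sigma0 = sigma1 - k/sqrt(d1) = 227.3 - 0.840969*162.221 = 90.8768 MPa
sigma_y(d3) = 90.8768 + 0.840969 / sqrt(6.6e-05) = 194.4 MPa


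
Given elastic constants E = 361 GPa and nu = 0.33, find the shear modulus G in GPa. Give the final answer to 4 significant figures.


G = E / (2*(1+nu))
G = 361 / (2*(1+0.33))
G = 135.7 GPa


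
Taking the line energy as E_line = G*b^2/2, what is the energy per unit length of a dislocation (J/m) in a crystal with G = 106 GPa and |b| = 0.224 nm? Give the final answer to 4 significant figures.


E = G*b^2/2
b = 0.224 nm = 2.24e-10 m
G = 106 GPa = 1.06e+11 Pa
E = 0.5 * 1.06e+11 * (2.24e-10)^2
E = 2.659e-09 J/m


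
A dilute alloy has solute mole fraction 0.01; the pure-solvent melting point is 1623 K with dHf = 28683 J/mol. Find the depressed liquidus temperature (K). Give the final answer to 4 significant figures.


dT = R*Tm^2*x / dHf
dT = 8.314 * 1623^2 * 0.01 / 28683
dT = 7.63524 K
T_new = 1623 - 7.63524 = 1615 K


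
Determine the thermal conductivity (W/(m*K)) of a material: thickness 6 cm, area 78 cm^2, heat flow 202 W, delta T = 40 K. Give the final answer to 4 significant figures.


k = Q*L / (A*dT)
L = 0.06 m, A = 7.8e-03 m^2
k = 202 * 0.06 / (7.8e-03 * 40)
k = 38.85 W/(m*K)


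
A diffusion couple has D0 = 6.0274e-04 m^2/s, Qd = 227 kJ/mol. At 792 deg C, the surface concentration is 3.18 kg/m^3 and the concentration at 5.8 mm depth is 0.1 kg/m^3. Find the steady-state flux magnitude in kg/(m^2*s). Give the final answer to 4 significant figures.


Step 1: D = D0 * exp(-Qd/(R*T))
T = 792 + 273.15 = 1065.15 K
D = 6.0274e-04 * exp(-227e3 / (8.314 * 1065.15)) = 4.4434e-15 m^2/s
Step 2: J = D * (C1 - C2) / dx
J = 4.4434e-15 * (3.18 - 0.1) / 5.8e-03
J = 2.36e-12 kg/(m^2*s)


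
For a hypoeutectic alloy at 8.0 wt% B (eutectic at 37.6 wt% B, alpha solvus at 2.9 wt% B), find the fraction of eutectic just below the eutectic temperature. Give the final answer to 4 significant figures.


f_primary = (C_e - C0) / (C_e - C_alpha_max)
f_primary = (37.6 - 8.0) / (37.6 - 2.9)
f_primary = 0.853026
f_eutectic = 1 - 0.853026 = 0.147


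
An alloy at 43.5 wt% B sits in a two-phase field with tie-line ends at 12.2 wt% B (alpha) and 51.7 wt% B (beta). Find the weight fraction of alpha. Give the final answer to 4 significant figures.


f_alpha = (C_beta - C0) / (C_beta - C_alpha)
f_alpha = (51.7 - 43.5) / (51.7 - 12.2)
f_alpha = 0.2076


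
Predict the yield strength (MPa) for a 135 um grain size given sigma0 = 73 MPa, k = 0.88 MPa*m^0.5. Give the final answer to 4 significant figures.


sigma_y = sigma0 + k / sqrt(d)
d = 135 um = 1.35e-04 m
sigma_y = 73 + 0.88 / sqrt(1.35e-04)
sigma_y = 148.7 MPa


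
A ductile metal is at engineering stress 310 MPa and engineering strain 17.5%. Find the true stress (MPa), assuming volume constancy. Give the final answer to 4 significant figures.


sigma_true = sigma_eng * (1 + epsilon_eng)
sigma_true = 310 * (1 + 0.175)
sigma_true = 364.3 MPa


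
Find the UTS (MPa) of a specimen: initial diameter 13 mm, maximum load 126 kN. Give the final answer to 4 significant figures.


A0 = pi*(d/2)^2 = pi*(13/2)^2 = 132.732 mm^2
UTS = F_max / A0 = 126*1000 / 132.732
UTS = 949.3 MPa


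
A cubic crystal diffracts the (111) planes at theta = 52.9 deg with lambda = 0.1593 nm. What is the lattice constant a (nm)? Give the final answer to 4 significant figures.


d = lambda / (2*sin(theta))
d = 0.1593 / (2*sin(52.9 deg))
d = 0.0998641 nm
a = d * sqrt(h^2+k^2+l^2) = 0.0998641 * sqrt(3)
a = 0.173 nm


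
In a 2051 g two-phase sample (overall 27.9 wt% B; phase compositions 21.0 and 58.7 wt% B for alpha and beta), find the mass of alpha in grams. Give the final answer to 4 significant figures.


f_alpha = (C_beta - C0) / (C_beta - C_alpha)
f_alpha = (58.7 - 27.9) / (58.7 - 21.0) = 0.816976
m_alpha = f_alpha * m_total = 0.816976 * 2051 = 1676 g


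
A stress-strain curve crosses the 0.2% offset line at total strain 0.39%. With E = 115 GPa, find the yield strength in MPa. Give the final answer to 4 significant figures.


Offset strain = 0.002
Elastic strain at yield = total_strain - offset = 3.9e-03 - 0.002 = 1.9e-03
sigma_y = E * elastic_strain = 115000 * 1.9e-03
sigma_y = 218.5 MPa


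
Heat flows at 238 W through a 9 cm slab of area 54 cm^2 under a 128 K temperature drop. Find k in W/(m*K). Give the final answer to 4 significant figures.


k = Q*L / (A*dT)
L = 0.09 m, A = 5.4e-03 m^2
k = 238 * 0.09 / (5.4e-03 * 128)
k = 30.99 W/(m*K)


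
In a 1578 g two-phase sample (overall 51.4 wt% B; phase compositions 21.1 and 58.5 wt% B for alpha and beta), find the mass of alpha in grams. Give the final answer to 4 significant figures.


f_alpha = (C_beta - C0) / (C_beta - C_alpha)
f_alpha = (58.5 - 51.4) / (58.5 - 21.1) = 0.18984
m_alpha = f_alpha * m_total = 0.18984 * 1578 = 299.6 g


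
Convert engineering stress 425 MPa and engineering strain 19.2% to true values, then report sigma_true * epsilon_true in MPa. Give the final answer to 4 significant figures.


sigma_true = sigma_eng * (1 + epsilon_eng)
sigma_true = 425 * (1 + 0.192) = 506.6 MPa
epsilon_true = ln(1 + epsilon_eng)
epsilon_true = ln(1 + 0.192) = 0.175633
sigma_true * epsilon_true = 506.6 * 0.175633 = 88.98 MPa


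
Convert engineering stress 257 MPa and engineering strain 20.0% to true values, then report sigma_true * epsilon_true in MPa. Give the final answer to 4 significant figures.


sigma_true = sigma_eng * (1 + epsilon_eng)
sigma_true = 257 * (1 + 0.2) = 308.4 MPa
epsilon_true = ln(1 + epsilon_eng)
epsilon_true = ln(1 + 0.2) = 0.182322
sigma_true * epsilon_true = 308.4 * 0.182322 = 56.23 MPa


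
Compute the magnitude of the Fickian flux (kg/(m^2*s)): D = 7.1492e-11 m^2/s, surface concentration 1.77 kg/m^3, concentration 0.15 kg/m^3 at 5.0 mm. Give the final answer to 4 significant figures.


J = -D * (dC/dx) = D * (C1 - C2) / dx
J = 7.1492e-11 * (1.77 - 0.15) / 5e-03
J = 2.316e-08 kg/(m^2*s)


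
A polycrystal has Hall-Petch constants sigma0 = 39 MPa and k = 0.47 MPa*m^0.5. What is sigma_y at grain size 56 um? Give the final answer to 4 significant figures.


sigma_y = sigma0 + k / sqrt(d)
d = 56 um = 5.6e-05 m
sigma_y = 39 + 0.47 / sqrt(5.6e-05)
sigma_y = 101.8 MPa


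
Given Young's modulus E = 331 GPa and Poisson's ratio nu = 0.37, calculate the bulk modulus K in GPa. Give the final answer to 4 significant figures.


K = E / (3*(1-2*nu))
K = 331 / (3*(1-2*0.37))
K = 424.4 GPa


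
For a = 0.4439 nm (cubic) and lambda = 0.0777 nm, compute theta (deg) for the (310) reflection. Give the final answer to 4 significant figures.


d = a / sqrt(h^2+k^2+l^2)
d = 0.4439 / sqrt(10) = 0.140374 nm
lambda = 2*d*sin(theta)  =>  sin(theta) = lambda / (2*d)
sin(theta) = 0.0777 / (2 * 0.140374) = 0.276762
theta = 16.07 deg


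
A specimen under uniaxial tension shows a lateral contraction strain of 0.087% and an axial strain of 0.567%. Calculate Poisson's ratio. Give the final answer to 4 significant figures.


nu = -epsilon_lat / epsilon_axial
Lateral strain is contraction (negative), so using magnitudes:
nu = 0.087 / 0.567
nu = 0.1534


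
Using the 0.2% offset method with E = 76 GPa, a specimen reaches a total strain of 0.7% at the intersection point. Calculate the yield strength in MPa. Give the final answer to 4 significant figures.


Offset strain = 0.002
Elastic strain at yield = total_strain - offset = 7e-03 - 0.002 = 5e-03
sigma_y = E * elastic_strain = 76000 * 5e-03
sigma_y = 380 MPa


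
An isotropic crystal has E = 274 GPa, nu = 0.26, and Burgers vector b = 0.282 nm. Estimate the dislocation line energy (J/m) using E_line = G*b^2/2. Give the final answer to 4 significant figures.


Step 1: G = E / (2*(1+nu))
G = 274 / (2*(1+0.26)) = 108.73 GPa = 1.0873e+11 Pa
Step 2: E_line = G*b^2/2
b = 0.282 nm = 2.82e-10 m
E_line = 0.5 * 1.0873e+11 * (2.82e-10)^2 = 4.323e-09 J/m


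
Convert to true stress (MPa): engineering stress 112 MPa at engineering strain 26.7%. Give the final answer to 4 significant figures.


sigma_true = sigma_eng * (1 + epsilon_eng)
sigma_true = 112 * (1 + 0.267)
sigma_true = 141.9 MPa


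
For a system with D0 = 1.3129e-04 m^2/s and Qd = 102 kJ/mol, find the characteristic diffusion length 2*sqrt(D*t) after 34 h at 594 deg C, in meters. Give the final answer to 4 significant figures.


Step 1: D = D0 * exp(-Qd/(R*T))
T = 867.15 K
D = 1.3129e-04 * exp(-102e3 / (8.314 * 867.15)) = 9.41501e-11 m^2/s
Step 2: L = 2*sqrt(D*t)
t = 34 h = 122400 s
L = 2*sqrt(9.41501e-11 * 122400) = 6.789e-03 m


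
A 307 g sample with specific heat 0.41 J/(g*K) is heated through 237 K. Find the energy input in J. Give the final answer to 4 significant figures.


Q = m * cp * dT
Q = 307 * 0.41 * 237
Q = 29830 J


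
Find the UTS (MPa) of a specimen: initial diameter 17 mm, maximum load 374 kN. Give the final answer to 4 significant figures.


A0 = pi*(d/2)^2 = pi*(17/2)^2 = 226.98 mm^2
UTS = F_max / A0 = 374*1000 / 226.98
UTS = 1648 MPa


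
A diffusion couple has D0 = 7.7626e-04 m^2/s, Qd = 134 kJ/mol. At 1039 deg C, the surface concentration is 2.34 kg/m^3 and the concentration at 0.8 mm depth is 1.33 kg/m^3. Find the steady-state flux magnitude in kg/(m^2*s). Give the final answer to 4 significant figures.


Step 1: D = D0 * exp(-Qd/(R*T))
T = 1039 + 273.15 = 1312.15 K
D = 7.7626e-04 * exp(-134e3 / (8.314 * 1312.15)) = 3.59322e-09 m^2/s
Step 2: J = D * (C1 - C2) / dx
J = 3.59322e-09 * (2.34 - 1.33) / 8e-04
J = 4.536e-06 kg/(m^2*s)


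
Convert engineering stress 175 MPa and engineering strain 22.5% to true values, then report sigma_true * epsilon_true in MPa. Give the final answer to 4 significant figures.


sigma_true = sigma_eng * (1 + epsilon_eng)
sigma_true = 175 * (1 + 0.225) = 214.375 MPa
epsilon_true = ln(1 + epsilon_eng)
epsilon_true = ln(1 + 0.225) = 0.202941
sigma_true * epsilon_true = 214.375 * 0.202941 = 43.51 MPa


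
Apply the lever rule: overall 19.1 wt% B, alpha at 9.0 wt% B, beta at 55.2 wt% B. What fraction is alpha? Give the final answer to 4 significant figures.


f_alpha = (C_beta - C0) / (C_beta - C_alpha)
f_alpha = (55.2 - 19.1) / (55.2 - 9.0)
f_alpha = 0.7814


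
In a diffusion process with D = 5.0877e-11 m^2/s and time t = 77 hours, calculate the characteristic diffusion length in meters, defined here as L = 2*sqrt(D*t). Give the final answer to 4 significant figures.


t = 77 hr = 277200 s
Diffusion length = 2*sqrt(D*t)
= 2*sqrt(5.0877e-11 * 277200)
= 7.511e-03 m


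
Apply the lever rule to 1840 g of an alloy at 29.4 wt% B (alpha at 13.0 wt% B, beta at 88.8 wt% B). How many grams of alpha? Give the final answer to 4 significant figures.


f_alpha = (C_beta - C0) / (C_beta - C_alpha)
f_alpha = (88.8 - 29.4) / (88.8 - 13.0) = 0.783641
m_alpha = f_alpha * m_total = 0.783641 * 1840 = 1442 g


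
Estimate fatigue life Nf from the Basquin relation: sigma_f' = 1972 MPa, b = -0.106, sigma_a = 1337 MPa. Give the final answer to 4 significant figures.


sigma_a = sigma_f' * (2*Nf)^b
2*Nf = (sigma_a / sigma_f')^(1/b)
2*Nf = (1337 / 1972)^(1/-0.106)
2*Nf = 39.104
Nf = 19.55 cycles


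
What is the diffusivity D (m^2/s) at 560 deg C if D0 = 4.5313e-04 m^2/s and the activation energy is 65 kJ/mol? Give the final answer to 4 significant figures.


D = D0 * exp(-Qd / (R*T))
T = 833.15 K
D = 4.5313e-04 * exp(-65e3 / (8.314 * 833.15))
D = 3.81e-08 m^2/s


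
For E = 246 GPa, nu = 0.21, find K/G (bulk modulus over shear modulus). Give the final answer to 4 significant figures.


G = E / (2*(1+nu))
G = 246 / (2*(1+0.21)) = 101.653 GPa
K = E / (3*(1-2*nu))
K = 246 / (3*(1-2*0.21)) = 141.379 GPa
K/G = 141.379 / 101.653 = 1.391


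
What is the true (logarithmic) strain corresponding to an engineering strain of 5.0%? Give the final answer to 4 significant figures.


epsilon_true = ln(1 + epsilon_eng)
epsilon_true = ln(1 + 0.05)
epsilon_true = 0.04879


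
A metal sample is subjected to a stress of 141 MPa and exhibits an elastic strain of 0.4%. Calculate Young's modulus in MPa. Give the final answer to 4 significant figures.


E = sigma / epsilon
epsilon = 0.4% = 4e-03
E = 141 / 4e-03
E = 35250 MPa


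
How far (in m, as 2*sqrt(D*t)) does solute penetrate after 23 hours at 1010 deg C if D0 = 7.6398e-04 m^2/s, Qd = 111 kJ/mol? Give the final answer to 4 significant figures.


Step 1: D = D0 * exp(-Qd/(R*T))
T = 1283.15 K
D = 7.6398e-04 * exp(-111e3 / (8.314 * 1283.15)) = 2.31375e-08 m^2/s
Step 2: L = 2*sqrt(D*t)
t = 23 h = 82800 s
L = 2*sqrt(2.31375e-08 * 82800) = 0.08754 m
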